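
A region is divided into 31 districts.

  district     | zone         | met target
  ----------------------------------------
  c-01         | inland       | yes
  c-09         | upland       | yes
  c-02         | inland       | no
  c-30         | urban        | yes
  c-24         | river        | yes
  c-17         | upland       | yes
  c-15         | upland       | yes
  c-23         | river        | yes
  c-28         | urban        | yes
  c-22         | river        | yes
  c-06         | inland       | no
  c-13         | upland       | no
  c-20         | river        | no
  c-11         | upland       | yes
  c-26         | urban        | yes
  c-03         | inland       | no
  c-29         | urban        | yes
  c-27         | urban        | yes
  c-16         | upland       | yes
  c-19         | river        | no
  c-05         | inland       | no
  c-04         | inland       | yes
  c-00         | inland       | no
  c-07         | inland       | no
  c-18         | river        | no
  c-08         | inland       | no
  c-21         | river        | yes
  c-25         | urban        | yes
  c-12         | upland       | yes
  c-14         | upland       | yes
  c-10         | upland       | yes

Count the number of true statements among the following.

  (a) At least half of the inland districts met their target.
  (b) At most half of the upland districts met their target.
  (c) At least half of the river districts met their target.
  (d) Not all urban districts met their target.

1

(a) inland: |A| = 9, |A ∩ B| = 2; needs |A ∩ B| ≥ |A ∖ B| — false.
(b) upland: |A| = 9, |A ∩ B| = 8; needs |A ∩ B| ≤ |A ∖ B| — false.
(c) river: |A| = 7, |A ∩ B| = 4; needs |A ∩ B| ≥ |A ∖ B| — true.
(d) urban: |A| = 6, |A ∩ B| = 6; needs A ⊄ B (|A ∖ B| ≥ 1) — false.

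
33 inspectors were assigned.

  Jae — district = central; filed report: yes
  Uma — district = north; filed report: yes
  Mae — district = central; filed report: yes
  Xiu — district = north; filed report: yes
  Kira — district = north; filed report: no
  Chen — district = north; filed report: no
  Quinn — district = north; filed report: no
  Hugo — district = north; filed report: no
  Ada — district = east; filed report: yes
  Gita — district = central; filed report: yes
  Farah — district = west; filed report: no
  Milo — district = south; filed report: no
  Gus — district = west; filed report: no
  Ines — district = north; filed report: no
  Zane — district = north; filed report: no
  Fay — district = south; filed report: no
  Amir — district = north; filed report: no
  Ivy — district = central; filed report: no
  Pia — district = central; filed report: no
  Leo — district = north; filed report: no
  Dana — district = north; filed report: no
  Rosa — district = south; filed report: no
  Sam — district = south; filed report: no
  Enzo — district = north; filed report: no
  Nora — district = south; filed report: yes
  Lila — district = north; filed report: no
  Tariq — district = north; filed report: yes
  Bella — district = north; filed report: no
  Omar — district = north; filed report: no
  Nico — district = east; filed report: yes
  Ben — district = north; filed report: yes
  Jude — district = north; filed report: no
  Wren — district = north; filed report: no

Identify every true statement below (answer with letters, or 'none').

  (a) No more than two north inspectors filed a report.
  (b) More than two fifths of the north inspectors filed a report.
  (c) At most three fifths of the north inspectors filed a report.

(c)

|A| = 19, |A ∩ B| = 4, |A ∖ B| = 15.
(a) |A ∩ B| ≤ 2: fails.
(b) |A ∩ B| / |A| > 2/5: fails.
(c) |A ∩ B| / |A| ≤ 3/5: holds.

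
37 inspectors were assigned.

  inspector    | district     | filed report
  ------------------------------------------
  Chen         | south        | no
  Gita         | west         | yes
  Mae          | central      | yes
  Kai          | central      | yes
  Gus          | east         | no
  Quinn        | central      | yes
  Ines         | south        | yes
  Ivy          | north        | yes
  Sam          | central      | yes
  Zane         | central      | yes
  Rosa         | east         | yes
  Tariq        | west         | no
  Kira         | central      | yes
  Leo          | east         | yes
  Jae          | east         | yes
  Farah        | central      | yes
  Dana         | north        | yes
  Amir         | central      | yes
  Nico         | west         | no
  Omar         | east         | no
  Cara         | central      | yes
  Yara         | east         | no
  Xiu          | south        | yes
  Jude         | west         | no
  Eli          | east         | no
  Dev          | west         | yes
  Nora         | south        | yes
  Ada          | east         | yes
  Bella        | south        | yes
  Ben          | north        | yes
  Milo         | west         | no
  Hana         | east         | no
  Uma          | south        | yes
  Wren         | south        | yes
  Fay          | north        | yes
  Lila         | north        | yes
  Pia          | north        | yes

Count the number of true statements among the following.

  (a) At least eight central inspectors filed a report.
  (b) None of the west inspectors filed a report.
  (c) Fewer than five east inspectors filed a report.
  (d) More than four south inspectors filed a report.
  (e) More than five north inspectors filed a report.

4

(a) central: |A| = 9, |A ∩ B| = 9; needs |A ∩ B| ≥ 8 — true.
(b) west: |A| = 6, |A ∩ B| = 2; needs A ∩ B = ∅ (|A ∩ B| = 0) — false.
(c) east: |A| = 9, |A ∩ B| = 4; needs |A ∩ B| < 5 — true.
(d) south: |A| = 7, |A ∩ B| = 6; needs |A ∩ B| > 4 — true.
(e) north: |A| = 6, |A ∩ B| = 6; needs |A ∩ B| > 5 — true.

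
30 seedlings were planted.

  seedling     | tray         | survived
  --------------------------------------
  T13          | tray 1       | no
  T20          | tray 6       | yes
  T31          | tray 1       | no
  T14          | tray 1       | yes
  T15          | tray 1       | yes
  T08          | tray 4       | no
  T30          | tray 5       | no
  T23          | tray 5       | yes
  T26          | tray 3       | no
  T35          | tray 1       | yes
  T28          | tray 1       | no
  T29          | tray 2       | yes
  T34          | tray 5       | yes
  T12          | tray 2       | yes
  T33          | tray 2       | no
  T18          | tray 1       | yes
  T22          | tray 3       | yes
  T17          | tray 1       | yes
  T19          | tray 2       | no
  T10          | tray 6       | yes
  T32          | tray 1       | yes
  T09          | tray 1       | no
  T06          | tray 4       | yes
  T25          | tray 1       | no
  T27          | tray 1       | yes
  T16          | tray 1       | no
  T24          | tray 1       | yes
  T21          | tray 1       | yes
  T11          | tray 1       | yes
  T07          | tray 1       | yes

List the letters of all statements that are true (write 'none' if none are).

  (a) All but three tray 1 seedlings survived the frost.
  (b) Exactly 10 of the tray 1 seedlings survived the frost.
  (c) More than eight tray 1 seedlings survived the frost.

|A| = 17, |A ∩ B| = 11, |A ∖ B| = 6.
(a) |A ∖ B| = 3: fails.
(b) |A ∩ B| = 10: fails.
(c) |A ∩ B| > 8: holds.

(c)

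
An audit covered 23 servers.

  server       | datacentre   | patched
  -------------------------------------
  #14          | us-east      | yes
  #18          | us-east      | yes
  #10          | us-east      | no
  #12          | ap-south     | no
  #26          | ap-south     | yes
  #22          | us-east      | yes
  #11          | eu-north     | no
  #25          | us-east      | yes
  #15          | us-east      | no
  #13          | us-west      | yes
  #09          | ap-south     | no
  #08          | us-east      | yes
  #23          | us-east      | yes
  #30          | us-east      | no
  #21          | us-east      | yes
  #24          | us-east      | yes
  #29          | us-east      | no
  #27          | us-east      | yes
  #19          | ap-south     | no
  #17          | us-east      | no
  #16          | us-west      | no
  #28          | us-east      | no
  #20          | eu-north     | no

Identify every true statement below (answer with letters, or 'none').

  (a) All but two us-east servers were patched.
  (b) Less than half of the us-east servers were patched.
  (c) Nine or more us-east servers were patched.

(c)

|A| = 15, |A ∩ B| = 9, |A ∖ B| = 6.
(a) |A ∖ B| = 2: fails.
(b) |A ∩ B| < |A ∖ B|: fails.
(c) |A ∩ B| ≥ 9: holds.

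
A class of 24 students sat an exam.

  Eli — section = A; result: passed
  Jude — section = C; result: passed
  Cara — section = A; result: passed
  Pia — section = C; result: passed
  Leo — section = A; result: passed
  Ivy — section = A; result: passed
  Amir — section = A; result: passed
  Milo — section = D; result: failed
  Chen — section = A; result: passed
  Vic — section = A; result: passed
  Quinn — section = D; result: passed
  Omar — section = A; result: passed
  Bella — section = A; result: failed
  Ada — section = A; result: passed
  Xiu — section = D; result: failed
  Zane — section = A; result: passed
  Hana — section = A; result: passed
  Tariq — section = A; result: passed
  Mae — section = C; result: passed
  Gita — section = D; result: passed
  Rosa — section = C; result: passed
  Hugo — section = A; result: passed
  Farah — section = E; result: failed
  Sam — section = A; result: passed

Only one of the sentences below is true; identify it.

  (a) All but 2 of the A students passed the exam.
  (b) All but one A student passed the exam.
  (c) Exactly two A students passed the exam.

(b)

|A| = 15, |A ∩ B| = 14, |A ∖ B| = 1.
(a) requires |A ∖ B| = 2: false.
(b) requires |A ∖ B| = 1: true.
(c) requires |A ∩ B| = 2: false.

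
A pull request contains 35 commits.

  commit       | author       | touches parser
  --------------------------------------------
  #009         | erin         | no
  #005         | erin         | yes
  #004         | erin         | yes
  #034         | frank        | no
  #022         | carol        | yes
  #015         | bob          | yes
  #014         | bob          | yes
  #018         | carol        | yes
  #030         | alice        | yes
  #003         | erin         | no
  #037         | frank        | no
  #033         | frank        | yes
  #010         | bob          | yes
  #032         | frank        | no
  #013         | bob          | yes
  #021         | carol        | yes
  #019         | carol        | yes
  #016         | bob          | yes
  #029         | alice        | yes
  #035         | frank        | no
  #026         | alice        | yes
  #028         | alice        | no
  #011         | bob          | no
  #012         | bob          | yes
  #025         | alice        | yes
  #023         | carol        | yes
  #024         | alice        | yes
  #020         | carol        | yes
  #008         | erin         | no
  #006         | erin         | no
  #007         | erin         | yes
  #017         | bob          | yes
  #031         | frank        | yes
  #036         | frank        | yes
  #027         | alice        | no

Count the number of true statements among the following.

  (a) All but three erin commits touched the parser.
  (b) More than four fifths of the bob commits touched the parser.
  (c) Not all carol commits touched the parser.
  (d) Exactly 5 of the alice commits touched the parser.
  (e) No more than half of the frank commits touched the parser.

(a) erin: |A| = 7, |A ∩ B| = 3; needs |A ∖ B| = 3 — false.
(b) bob: |A| = 8, |A ∩ B| = 7; needs |A ∩ B| / |A| > 4/5 — true.
(c) carol: |A| = 6, |A ∩ B| = 6; needs A ⊄ B (|A ∖ B| ≥ 1) — false.
(d) alice: |A| = 7, |A ∩ B| = 5; needs |A ∩ B| = 5 — true.
(e) frank: |A| = 7, |A ∩ B| = 3; needs |A ∩ B| ≤ |A ∖ B| — true.

3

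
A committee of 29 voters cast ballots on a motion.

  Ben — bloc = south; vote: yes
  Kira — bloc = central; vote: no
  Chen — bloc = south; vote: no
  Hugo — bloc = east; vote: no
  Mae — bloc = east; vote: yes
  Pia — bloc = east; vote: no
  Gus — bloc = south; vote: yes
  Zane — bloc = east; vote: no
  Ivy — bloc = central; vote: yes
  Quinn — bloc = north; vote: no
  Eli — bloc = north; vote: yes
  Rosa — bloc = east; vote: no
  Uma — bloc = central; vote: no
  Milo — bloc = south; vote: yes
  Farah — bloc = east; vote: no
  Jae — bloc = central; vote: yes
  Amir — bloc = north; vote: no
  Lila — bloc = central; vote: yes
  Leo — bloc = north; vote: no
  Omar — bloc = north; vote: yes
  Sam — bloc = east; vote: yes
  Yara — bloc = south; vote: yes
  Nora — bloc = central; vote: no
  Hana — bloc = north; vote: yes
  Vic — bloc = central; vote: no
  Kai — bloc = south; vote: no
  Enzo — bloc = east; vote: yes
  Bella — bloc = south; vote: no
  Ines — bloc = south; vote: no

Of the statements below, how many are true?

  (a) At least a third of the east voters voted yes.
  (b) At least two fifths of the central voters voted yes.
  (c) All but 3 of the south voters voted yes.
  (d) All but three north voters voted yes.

(a) east: |A| = 8, |A ∩ B| = 3; needs |A ∩ B| / |A| ≥ 1/3 — true.
(b) central: |A| = 7, |A ∩ B| = 3; needs |A ∩ B| / |A| ≥ 2/5 — true.
(c) south: |A| = 8, |A ∩ B| = 4; needs |A ∖ B| = 3 — false.
(d) north: |A| = 6, |A ∩ B| = 3; needs |A ∖ B| = 3 — true.

3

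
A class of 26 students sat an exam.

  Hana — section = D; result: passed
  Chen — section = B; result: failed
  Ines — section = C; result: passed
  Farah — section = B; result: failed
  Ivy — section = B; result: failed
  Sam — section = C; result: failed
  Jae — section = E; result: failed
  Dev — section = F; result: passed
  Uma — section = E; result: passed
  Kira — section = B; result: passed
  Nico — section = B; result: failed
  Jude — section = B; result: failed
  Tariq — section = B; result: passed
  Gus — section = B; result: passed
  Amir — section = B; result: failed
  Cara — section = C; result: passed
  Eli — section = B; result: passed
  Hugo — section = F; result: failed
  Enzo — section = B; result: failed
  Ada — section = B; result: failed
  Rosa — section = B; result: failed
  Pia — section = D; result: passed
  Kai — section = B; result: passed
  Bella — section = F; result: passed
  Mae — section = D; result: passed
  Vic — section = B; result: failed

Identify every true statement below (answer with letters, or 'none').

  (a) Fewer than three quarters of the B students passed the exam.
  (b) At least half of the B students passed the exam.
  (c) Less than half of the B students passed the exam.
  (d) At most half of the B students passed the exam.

(a), (c), (d)

|A| = 15, |A ∩ B| = 5, |A ∖ B| = 10.
(a) |A ∩ B| / |A| < 3/4: holds.
(b) |A ∩ B| ≥ |A ∖ B|: fails.
(c) |A ∩ B| < |A ∖ B|: holds.
(d) |A ∩ B| ≤ |A ∖ B|: holds.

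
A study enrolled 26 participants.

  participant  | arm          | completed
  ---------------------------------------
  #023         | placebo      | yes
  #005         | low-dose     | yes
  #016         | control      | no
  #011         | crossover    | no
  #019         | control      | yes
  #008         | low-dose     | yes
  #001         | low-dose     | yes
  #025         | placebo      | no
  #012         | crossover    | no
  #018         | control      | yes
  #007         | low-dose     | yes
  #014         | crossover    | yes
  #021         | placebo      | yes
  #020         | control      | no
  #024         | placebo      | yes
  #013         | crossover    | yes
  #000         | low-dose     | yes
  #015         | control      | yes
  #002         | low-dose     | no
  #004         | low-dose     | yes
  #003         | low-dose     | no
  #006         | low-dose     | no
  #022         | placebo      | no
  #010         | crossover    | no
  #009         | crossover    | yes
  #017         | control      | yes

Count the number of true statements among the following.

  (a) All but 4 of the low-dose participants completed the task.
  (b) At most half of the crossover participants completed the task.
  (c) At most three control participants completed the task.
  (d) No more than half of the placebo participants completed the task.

1

(a) low-dose: |A| = 9, |A ∩ B| = 6; needs |A ∖ B| = 4 — false.
(b) crossover: |A| = 6, |A ∩ B| = 3; needs |A ∩ B| ≤ |A ∖ B| — true.
(c) control: |A| = 6, |A ∩ B| = 4; needs |A ∩ B| ≤ 3 — false.
(d) placebo: |A| = 5, |A ∩ B| = 3; needs |A ∩ B| ≤ |A ∖ B| — false.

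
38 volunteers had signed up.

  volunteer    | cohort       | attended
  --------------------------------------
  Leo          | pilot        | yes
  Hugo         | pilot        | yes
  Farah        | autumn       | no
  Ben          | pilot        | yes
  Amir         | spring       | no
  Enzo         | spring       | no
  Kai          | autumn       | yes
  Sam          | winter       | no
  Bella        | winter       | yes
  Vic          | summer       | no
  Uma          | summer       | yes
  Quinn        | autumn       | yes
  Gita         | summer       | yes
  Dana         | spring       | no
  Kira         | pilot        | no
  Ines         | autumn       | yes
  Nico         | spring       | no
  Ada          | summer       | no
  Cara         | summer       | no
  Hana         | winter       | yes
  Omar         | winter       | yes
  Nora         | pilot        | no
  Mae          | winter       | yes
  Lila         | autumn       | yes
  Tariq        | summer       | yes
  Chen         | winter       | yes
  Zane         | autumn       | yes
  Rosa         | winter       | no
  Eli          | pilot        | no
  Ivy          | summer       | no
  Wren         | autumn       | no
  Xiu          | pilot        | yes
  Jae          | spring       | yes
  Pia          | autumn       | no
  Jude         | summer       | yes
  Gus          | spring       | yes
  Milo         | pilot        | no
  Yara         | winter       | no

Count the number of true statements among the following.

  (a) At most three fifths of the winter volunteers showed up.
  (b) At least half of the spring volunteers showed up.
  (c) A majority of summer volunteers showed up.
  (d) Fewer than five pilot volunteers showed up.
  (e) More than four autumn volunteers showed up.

(a) winter: |A| = 8, |A ∩ B| = 5; needs |A ∩ B| / |A| ≤ 3/5 — false.
(b) spring: |A| = 6, |A ∩ B| = 2; needs |A ∩ B| ≥ |A ∖ B| — false.
(c) summer: |A| = 8, |A ∩ B| = 4; needs |A ∩ B| > |A ∖ B| — false.
(d) pilot: |A| = 8, |A ∩ B| = 4; needs |A ∩ B| < 5 — true.
(e) autumn: |A| = 8, |A ∩ B| = 5; needs |A ∩ B| > 4 — true.

2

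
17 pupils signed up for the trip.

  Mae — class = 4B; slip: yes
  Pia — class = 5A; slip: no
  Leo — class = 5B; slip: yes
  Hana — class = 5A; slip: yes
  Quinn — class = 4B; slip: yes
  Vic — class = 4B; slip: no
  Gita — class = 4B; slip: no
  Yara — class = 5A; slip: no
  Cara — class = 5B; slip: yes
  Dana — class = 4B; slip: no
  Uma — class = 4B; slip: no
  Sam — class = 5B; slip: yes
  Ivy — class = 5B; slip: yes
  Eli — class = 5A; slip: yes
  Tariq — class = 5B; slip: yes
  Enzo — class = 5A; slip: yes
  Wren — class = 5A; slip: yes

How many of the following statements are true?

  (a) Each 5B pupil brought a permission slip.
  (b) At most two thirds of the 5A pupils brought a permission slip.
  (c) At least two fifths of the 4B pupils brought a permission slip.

2

(a) 5B: |A| = 5, |A ∩ B| = 5; needs A ⊆ B, i.e. every element of A is in B (|A ∖ B| = 0) — true.
(b) 5A: |A| = 6, |A ∩ B| = 4; needs |A ∩ B| / |A| ≤ 2/3 — true.
(c) 4B: |A| = 6, |A ∩ B| = 2; needs |A ∩ B| / |A| ≥ 2/5 — false.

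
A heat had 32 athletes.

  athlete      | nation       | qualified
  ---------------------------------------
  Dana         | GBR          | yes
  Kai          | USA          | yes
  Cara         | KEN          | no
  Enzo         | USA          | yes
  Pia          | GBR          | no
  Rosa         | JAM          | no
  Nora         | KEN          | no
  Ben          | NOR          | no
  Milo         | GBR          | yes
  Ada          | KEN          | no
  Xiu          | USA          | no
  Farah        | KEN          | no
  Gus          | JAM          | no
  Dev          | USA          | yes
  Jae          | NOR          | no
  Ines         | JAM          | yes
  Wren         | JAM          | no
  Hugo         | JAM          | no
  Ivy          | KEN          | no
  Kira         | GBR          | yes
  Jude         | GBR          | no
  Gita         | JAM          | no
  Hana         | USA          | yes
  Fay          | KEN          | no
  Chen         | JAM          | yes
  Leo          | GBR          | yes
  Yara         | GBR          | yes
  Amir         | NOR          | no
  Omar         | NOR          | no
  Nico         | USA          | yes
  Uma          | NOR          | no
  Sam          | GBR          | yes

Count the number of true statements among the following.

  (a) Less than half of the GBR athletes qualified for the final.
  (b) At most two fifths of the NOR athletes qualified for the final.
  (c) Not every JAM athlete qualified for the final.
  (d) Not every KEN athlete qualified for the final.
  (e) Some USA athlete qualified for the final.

4

(a) GBR: |A| = 8, |A ∩ B| = 6; needs |A ∩ B| < |A ∖ B| — false.
(b) NOR: |A| = 5, |A ∩ B| = 0; needs |A ∩ B| / |A| ≤ 2/5 — true.
(c) JAM: |A| = 7, |A ∩ B| = 2; needs A ⊄ B (|A ∖ B| ≥ 1) — true.
(d) KEN: |A| = 6, |A ∩ B| = 0; needs A ⊄ B (|A ∖ B| ≥ 1) — true.
(e) USA: |A| = 6, |A ∩ B| = 5; needs A ∩ B ≠ ∅ (|A ∩ B| ≥ 1) — true.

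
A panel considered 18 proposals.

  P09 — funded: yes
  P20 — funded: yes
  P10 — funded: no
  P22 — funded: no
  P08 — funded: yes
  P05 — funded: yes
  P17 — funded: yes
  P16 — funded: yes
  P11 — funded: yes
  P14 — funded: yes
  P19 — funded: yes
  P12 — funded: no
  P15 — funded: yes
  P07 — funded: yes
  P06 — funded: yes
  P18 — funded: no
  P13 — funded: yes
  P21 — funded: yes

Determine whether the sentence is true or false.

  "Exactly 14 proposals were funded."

True

'Exactly 14 proposals were funded' holds iff |A ∩ B| = 14.
|A| = 18, |A ∩ B| = 14, |A ∖ B| = 4.
|A ∩ B| = 14, so the statement is true.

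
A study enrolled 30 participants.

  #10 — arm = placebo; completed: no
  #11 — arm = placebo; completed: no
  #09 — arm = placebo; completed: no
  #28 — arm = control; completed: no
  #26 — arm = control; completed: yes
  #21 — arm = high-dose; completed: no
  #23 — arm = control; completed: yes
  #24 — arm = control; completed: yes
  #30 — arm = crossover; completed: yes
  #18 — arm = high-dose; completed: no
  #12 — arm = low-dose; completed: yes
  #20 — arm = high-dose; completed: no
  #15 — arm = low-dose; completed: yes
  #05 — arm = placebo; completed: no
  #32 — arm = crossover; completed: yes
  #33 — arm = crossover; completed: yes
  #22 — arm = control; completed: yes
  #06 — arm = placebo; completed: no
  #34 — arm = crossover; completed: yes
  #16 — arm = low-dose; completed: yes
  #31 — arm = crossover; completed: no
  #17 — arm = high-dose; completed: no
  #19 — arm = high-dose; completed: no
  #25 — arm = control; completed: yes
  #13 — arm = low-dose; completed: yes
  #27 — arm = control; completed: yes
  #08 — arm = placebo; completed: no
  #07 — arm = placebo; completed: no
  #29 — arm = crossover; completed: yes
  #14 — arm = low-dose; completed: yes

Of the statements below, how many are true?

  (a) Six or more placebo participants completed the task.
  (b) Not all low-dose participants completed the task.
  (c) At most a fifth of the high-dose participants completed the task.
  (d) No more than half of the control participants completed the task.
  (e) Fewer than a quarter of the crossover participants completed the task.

(a) placebo: |A| = 7, |A ∩ B| = 0; needs |A ∩ B| ≥ 6 — false.
(b) low-dose: |A| = 5, |A ∩ B| = 5; needs A ⊄ B (|A ∖ B| ≥ 1) — false.
(c) high-dose: |A| = 5, |A ∩ B| = 0; needs |A ∩ B| / |A| ≤ 1/5 — true.
(d) control: |A| = 7, |A ∩ B| = 6; needs |A ∩ B| ≤ |A ∖ B| — false.
(e) crossover: |A| = 6, |A ∩ B| = 5; needs |A ∩ B| / |A| < 1/4 — false.

1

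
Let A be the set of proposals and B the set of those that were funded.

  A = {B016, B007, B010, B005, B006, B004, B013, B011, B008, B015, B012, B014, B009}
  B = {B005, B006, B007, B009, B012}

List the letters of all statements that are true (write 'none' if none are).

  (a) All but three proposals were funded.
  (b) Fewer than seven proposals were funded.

(b)

|A| = 13, |A ∩ B| = 5, |A ∖ B| = 8.
(a) |A ∖ B| = 3: fails.
(b) |A ∩ B| < 7: holds.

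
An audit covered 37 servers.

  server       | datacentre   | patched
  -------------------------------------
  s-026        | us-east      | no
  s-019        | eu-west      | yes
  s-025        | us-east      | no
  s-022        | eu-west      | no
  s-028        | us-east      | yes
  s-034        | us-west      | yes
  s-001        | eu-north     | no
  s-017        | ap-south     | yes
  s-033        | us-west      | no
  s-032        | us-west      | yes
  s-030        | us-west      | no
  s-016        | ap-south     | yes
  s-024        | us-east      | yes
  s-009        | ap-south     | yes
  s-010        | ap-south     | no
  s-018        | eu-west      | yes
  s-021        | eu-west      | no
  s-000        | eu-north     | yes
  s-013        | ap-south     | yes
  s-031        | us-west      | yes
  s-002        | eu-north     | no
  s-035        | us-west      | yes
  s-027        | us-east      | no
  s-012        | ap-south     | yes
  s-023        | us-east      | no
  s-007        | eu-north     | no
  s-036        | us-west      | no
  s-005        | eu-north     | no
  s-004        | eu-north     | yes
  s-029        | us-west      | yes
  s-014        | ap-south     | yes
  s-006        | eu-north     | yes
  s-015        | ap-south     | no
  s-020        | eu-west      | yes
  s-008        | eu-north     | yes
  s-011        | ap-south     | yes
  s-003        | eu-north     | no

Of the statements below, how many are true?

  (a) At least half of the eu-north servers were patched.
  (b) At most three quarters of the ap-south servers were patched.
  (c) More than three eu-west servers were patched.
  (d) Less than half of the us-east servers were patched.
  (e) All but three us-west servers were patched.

(a) eu-north: |A| = 9, |A ∩ B| = 4; needs |A ∩ B| ≥ |A ∖ B| — false.
(b) ap-south: |A| = 9, |A ∩ B| = 7; needs |A ∩ B| / |A| ≤ 3/4 — false.
(c) eu-west: |A| = 5, |A ∩ B| = 3; needs |A ∩ B| > 3 — false.
(d) us-east: |A| = 6, |A ∩ B| = 2; needs |A ∩ B| < |A ∖ B| — true.
(e) us-west: |A| = 8, |A ∩ B| = 5; needs |A ∖ B| = 3 — true.

2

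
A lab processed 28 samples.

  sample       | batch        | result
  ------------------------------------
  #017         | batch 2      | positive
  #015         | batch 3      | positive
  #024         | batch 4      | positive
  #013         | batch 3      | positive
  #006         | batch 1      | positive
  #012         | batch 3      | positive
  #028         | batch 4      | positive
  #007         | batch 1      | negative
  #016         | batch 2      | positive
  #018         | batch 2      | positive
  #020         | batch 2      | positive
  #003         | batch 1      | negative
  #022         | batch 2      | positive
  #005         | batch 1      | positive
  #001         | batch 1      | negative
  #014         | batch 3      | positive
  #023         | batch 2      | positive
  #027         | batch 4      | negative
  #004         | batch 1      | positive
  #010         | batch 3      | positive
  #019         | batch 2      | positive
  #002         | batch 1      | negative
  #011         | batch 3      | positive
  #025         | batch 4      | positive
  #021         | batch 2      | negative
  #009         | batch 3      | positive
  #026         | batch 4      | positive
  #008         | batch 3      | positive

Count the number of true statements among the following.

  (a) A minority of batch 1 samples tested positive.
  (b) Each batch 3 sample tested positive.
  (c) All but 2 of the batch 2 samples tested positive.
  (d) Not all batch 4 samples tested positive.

3

(a) batch 1: |A| = 7, |A ∩ B| = 3; needs |A ∩ B| < |A ∖ B| — true.
(b) batch 3: |A| = 8, |A ∩ B| = 8; needs A ⊆ B, i.e. every element of A is in B (|A ∖ B| = 0) — true.
(c) batch 2: |A| = 8, |A ∩ B| = 7; needs |A ∖ B| = 2 — false.
(d) batch 4: |A| = 5, |A ∩ B| = 4; needs A ⊄ B (|A ∖ B| ≥ 1) — true.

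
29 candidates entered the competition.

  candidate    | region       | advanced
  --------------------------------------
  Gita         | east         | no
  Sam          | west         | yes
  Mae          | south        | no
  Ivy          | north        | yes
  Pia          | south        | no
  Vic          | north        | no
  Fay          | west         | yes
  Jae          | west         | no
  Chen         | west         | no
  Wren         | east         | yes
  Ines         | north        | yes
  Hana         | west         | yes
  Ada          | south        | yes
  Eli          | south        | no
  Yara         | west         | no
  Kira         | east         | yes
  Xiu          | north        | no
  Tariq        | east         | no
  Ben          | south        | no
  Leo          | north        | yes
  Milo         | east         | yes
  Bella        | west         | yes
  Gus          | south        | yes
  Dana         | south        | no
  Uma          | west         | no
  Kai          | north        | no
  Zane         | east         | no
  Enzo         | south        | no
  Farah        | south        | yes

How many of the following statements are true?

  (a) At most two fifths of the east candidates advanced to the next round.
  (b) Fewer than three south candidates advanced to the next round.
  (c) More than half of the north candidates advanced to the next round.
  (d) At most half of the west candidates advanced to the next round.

1

(a) east: |A| = 6, |A ∩ B| = 3; needs |A ∩ B| / |A| ≤ 2/5 — false.
(b) south: |A| = 9, |A ∩ B| = 3; needs |A ∩ B| < 3 — false.
(c) north: |A| = 6, |A ∩ B| = 3; needs |A ∩ B| > |A ∖ B| — false.
(d) west: |A| = 8, |A ∩ B| = 4; needs |A ∩ B| ≤ |A ∖ B| — true.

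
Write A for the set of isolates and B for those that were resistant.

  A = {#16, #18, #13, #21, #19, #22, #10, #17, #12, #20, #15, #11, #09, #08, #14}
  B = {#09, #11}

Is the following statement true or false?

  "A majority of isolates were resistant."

Truth condition: |A ∩ B| > |A ∖ B|.
|A| = 15, |A ∩ B| = 2, |A ∖ B| = 13.
2 < 13, so the statement is false.

False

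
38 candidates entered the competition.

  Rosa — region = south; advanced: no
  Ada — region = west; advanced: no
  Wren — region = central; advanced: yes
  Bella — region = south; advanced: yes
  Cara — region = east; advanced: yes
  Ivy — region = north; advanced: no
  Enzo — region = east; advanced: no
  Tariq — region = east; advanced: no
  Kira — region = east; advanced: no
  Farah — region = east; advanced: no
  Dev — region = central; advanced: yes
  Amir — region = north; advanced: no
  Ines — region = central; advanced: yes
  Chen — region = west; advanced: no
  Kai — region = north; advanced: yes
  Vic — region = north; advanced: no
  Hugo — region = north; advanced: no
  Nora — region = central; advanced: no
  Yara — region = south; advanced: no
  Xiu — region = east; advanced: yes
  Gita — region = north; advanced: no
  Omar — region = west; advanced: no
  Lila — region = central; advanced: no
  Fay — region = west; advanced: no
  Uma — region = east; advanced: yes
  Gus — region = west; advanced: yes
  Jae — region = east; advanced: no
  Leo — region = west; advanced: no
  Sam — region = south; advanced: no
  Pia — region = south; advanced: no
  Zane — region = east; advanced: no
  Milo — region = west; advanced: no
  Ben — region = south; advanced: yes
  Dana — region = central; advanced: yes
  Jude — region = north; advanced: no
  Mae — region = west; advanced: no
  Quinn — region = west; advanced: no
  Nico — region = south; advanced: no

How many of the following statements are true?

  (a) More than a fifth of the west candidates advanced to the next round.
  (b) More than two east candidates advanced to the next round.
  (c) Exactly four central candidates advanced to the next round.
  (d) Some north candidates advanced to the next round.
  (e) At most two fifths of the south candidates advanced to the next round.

(a) west: |A| = 9, |A ∩ B| = 1; needs |A ∩ B| / |A| > 1/5 — false.
(b) east: |A| = 9, |A ∩ B| = 3; needs |A ∩ B| > 2 — true.
(c) central: |A| = 6, |A ∩ B| = 4; needs |A ∩ B| = 4 — true.
(d) north: |A| = 7, |A ∩ B| = 1; needs A ∩ B ≠ ∅ (|A ∩ B| ≥ 1) — true.
(e) south: |A| = 7, |A ∩ B| = 2; needs |A ∩ B| / |A| ≤ 2/5 — true.

4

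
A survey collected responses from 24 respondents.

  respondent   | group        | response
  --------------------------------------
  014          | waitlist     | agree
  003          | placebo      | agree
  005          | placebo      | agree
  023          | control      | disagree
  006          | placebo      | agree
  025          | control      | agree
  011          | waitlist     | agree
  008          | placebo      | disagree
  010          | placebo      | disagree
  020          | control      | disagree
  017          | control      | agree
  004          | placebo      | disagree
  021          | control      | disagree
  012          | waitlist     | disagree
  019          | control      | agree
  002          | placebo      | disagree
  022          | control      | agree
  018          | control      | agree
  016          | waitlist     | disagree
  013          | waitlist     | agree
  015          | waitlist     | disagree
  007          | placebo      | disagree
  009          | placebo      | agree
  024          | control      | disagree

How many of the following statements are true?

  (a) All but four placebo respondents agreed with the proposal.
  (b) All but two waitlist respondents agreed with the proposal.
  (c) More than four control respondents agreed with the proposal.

(a) placebo: |A| = 9, |A ∩ B| = 4; needs |A ∖ B| = 4 — false.
(b) waitlist: |A| = 6, |A ∩ B| = 3; needs |A ∖ B| = 2 — false.
(c) control: |A| = 9, |A ∩ B| = 5; needs |A ∩ B| > 4 — true.

1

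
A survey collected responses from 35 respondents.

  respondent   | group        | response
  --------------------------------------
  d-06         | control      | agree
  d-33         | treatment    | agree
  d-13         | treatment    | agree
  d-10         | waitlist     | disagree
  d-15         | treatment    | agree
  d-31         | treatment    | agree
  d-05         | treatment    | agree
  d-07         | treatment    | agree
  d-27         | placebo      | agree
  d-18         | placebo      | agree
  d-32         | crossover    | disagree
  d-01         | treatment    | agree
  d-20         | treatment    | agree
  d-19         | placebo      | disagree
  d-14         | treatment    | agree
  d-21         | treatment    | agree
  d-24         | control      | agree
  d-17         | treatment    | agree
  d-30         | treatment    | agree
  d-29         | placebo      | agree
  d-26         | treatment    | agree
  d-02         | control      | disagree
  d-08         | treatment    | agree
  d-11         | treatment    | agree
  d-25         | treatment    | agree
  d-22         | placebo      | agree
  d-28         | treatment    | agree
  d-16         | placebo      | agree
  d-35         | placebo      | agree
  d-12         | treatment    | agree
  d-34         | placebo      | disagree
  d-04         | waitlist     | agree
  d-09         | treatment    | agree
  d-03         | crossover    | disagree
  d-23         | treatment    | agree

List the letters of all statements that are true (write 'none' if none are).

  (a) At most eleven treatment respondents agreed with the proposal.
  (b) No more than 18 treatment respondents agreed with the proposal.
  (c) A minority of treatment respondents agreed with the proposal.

|A| = 20, |A ∩ B| = 20, |A ∖ B| = 0.
(a) |A ∩ B| ≤ 11: fails.
(b) |A ∩ B| ≤ 18: fails.
(c) |A ∩ B| < |A ∖ B|: fails.

none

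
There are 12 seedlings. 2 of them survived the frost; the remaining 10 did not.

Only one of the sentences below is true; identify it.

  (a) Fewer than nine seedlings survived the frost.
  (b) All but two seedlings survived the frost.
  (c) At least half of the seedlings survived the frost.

|A| = 12, |A ∩ B| = 2, |A ∖ B| = 10.
(a) requires |A ∩ B| < 9: true.
(b) requires |A ∖ B| = 2: false.
(c) requires |A ∩ B| ≥ |A ∖ B|: false.

(a)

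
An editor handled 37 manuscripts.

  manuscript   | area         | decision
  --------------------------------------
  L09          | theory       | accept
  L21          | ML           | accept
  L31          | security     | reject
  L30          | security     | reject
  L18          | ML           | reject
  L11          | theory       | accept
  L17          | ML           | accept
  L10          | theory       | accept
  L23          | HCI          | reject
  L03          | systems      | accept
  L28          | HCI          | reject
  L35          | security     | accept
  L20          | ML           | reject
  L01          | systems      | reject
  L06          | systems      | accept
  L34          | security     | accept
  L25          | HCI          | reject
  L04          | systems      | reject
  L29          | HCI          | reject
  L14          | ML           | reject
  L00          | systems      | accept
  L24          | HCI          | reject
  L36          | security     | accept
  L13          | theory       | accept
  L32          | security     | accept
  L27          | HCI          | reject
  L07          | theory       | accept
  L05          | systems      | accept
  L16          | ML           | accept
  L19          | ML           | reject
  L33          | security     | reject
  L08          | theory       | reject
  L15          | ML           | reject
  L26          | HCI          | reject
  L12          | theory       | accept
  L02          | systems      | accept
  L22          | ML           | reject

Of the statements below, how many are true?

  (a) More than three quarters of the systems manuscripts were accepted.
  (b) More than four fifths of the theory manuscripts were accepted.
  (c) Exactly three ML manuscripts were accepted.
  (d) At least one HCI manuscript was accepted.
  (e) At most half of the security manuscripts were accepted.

(a) systems: |A| = 7, |A ∩ B| = 5; needs |A ∩ B| / |A| > 3/4 — false.
(b) theory: |A| = 7, |A ∩ B| = 6; needs |A ∩ B| / |A| > 4/5 — true.
(c) ML: |A| = 9, |A ∩ B| = 3; needs |A ∩ B| = 3 — true.
(d) HCI: |A| = 7, |A ∩ B| = 0; needs A ∩ B ≠ ∅ (|A ∩ B| ≥ 1) — false.
(e) security: |A| = 7, |A ∩ B| = 4; needs |A ∩ B| ≤ |A ∖ B| — false.

2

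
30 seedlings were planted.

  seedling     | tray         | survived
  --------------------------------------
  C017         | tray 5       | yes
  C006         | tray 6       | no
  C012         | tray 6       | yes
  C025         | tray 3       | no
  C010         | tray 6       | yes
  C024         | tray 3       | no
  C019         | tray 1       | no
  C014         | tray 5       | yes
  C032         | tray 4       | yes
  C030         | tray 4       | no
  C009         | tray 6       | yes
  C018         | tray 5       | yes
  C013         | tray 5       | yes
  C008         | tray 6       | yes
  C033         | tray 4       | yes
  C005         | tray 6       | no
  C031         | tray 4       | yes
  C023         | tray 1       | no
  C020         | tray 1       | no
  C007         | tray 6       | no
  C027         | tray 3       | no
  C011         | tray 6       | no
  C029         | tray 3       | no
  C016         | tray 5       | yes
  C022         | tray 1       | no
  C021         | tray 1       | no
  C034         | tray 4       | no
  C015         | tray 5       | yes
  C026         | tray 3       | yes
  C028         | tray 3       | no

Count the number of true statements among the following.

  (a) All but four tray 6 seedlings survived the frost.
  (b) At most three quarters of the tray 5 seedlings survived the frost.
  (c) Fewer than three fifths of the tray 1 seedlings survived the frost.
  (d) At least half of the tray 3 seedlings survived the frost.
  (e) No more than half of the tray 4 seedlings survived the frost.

(a) tray 6: |A| = 8, |A ∩ B| = 4; needs |A ∖ B| = 4 — true.
(b) tray 5: |A| = 6, |A ∩ B| = 6; needs |A ∩ B| / |A| ≤ 3/4 — false.
(c) tray 1: |A| = 5, |A ∩ B| = 0; needs |A ∩ B| / |A| < 3/5 — true.
(d) tray 3: |A| = 6, |A ∩ B| = 1; needs |A ∩ B| ≥ |A ∖ B| — false.
(e) tray 4: |A| = 5, |A ∩ B| = 3; needs |A ∩ B| ≤ |A ∖ B| — false.

2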